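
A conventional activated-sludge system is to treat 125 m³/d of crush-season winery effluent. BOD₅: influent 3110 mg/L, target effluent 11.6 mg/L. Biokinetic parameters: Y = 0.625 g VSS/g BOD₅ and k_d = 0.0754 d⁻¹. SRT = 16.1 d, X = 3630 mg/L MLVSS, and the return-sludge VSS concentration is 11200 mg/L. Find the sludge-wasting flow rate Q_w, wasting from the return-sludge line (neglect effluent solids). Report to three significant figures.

Q_w ≈ 9.76 m³/d

Rearranging the biomass balance for a CMAS with decay, V = Y·Q·ΔS·θ_c / [X·(1+k_d θ_c)] = 0.625 × 125 × (3110 − 11.6) × 16.1 / [3630 × (1 + 0.0754 × 16.1)] = 3.9×10^6 / 8037 = 484.9 m³.
Wasting from the return line (neglecting effluent solids): Q_w = V·X / (θ_c·X_r) = 484.9 × 3630 / (16.1 × 11200) = 9.762 m³/d.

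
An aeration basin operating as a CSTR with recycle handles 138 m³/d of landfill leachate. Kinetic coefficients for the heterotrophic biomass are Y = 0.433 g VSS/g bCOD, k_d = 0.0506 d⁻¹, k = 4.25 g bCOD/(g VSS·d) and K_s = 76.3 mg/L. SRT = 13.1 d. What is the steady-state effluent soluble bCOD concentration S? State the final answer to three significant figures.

Effluent substrate depends only on kinetics and SRT: S = K_s(1 + k_d θ_c) / [θ_c(Yk − k_d) − 1] = 76.3 × (1 + 0.0506 × 13.1) / [13.1 × (0.433 × 4.25 − 0.0506) − 1] = 126.9 / 22.44 = 5.653 mg/L.

S ≈ 5.65 mg/L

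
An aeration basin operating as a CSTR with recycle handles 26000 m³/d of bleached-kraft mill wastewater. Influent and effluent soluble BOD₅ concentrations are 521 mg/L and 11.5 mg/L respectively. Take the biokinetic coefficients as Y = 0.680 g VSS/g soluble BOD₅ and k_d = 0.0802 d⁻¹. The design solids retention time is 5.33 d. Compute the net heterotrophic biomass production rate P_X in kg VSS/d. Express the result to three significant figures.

Observed yield with endogenous decay: Y_obs = Y / (1 + k_d·θ_c) = 0.680 / (1 + 0.0802 × 5.33) = 0.680 / 1.427 = 0.4764 g VSS/g soluble BOD₅.
Mass of soluble BOD₅ removed per day: Q(S₀ − S) = 26000 × 509.5 g/m³ = 13247 kg/d.
So the net sludge growth is P_X = 0.4764 × 13247 = 6310 kg VSS/d.

P_X ≈ 6310 kg VSS/d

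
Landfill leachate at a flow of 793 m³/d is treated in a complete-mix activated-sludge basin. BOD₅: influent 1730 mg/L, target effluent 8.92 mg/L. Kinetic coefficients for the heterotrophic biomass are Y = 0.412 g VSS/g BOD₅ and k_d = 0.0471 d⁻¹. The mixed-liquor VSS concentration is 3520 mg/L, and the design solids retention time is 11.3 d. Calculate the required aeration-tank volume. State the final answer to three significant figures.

V ≈ 1180 m³

Steady-state biomass mass balance: V·X·(1 + k_d·θ_c) = Y·Q·(S₀ − S)·θ_c, so V = 0.412 × 793 × (1730 − 8.92) × 11.3 / [3520 × (1 + 0.0471 × 11.3)] = 6.35×10^6 / 5393 = 1178 m³.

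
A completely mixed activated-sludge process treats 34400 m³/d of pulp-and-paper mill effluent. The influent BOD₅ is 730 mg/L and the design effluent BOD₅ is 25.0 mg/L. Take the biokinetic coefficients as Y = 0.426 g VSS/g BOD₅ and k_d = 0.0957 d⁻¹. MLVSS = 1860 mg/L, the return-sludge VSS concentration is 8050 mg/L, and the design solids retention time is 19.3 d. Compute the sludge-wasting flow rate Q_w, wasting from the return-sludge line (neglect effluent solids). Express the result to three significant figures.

Q_w ≈ 451 m³/d

Rearranging the biomass balance for a CMAS with decay, V = Y·Q·ΔS·θ_c / [X·(1+k_d θ_c)] = 0.426 × 34400 × (730 − 25.0) × 19.3 / [1860 × (1 + 0.0957 × 19.3)] = 1.99×10^8 / 5295 = 37654 m³.
Q_w = (V·X)/(θ_c X_r) = 37654 × 1860 / (19.3 × 8050) = 450.8 m³/d.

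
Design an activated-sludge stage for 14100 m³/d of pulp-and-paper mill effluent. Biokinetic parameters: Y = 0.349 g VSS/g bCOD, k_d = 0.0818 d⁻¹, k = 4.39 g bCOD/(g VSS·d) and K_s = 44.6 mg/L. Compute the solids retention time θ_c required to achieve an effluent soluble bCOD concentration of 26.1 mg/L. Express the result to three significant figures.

At the target effluent, Y k S/(K_s+S) = 0.349×4.39×26.1/70.70 = 0.5656 d⁻¹.
Then 1/θ_c = μ − k_d = 0.5656 − 0.0818 = 0.4838 d⁻¹, giving θ_c = 2.067 d.

θ_c ≈ 2.07 d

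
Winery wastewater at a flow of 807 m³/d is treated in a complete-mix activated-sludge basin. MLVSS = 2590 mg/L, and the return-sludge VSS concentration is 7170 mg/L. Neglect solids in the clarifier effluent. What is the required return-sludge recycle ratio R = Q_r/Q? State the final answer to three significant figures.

Mass balance around the secondary clarifier (neglecting effluent solids): R = X / (X_r − X) = 2590 / (7170 − 2590) = 0.5655.

R ≈ 0.566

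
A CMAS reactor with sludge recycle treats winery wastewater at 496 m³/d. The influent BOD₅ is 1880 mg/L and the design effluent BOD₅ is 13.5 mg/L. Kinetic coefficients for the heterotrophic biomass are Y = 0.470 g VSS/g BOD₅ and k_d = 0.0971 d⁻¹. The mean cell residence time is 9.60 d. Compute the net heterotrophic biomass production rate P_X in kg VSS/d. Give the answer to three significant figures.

P_X ≈ 225 kg VSS/d

Observed yield with endogenous decay: Y_obs = Y / (1 + k_d·θ_c) = 0.470 / (1 + 0.0971 × 9.60) = 0.470 / 1.932 = 0.2433 g VSS/g BOD₅.
Substrate removed = Q·(S₀ − S) = 496 m³/d × (1880 − 13.5) g/m³ = 9.26×10^5 g/d = 925.8 kg/d.
Net biomass production P_X = Y_obs × Q·(S₀ − S) = 0.2433 × 925.8 = 225.2 kg VSS/d.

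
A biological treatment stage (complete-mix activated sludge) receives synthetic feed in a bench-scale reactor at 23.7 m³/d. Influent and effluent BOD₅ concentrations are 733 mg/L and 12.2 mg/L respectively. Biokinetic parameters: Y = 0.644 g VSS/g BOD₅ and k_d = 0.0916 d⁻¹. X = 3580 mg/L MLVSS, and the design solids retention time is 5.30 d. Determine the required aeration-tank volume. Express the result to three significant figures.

V ≈ 11.0 m³

Rearranging the biomass balance for a CMAS with decay, V = Y·Q·ΔS·θ_c / [X·(1+k_d θ_c)] = 0.644 × 23.7 × (733 − 12.2) × 5.30 / [3580 × (1 + 0.0916 × 5.30)] = 5.83×10^4 / 5318 = 10.96 m³.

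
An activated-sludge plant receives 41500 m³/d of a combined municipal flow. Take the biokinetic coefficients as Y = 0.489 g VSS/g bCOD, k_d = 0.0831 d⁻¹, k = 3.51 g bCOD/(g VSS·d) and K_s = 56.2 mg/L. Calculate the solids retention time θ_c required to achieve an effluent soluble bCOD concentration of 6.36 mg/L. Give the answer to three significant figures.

θ_c ≈ 10.9 d

From 1/θ_c = Y·k·S/(K_s + S) − k_d: Y·k·S/(K_s+S) = 0.489 × 3.51 × 6.36 / (56.2 + 6.36) = 0.1745 d⁻¹.
Then 1/θ_c = μ − k_d = 0.1745 − 0.0831 = 0.09139 d⁻¹, giving θ_c = 10.94 d.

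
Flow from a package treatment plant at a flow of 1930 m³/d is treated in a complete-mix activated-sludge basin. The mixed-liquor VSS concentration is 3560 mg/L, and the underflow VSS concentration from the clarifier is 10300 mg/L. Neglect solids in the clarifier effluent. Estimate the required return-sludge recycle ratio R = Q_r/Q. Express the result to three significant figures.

R ≈ 0.528

Solids balance on the clarifier gives (1+R)X = R·X_r, so R = X/(X_r − X) = 3560 / (10300 − 3560) = 0.5282.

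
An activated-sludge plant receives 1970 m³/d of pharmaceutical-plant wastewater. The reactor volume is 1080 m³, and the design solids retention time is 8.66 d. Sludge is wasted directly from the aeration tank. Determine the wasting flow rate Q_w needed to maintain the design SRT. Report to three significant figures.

Wasting from the aeration tank: Q_w = V / θ_c = 1080 / 8.66 = 124.7 m³/d.

Q_w ≈ 125 m³/d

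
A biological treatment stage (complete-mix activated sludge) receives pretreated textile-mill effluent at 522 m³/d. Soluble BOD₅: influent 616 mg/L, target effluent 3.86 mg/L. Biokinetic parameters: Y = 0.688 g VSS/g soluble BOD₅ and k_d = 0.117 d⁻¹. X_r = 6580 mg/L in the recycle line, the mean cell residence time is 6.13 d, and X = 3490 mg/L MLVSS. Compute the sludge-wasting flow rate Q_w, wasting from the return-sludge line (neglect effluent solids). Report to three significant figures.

Q_w ≈ 19.5 m³/d

Steady-state biomass mass balance: V·X·(1 + k_d·θ_c) = Y·Q·(S₀ − S)·θ_c, so V = 0.688 × 522 × (616 − 3.86) × 6.13 / [3490 × (1 + 0.117 × 6.13)] = 1.35×10^6 / 5993 = 224.9 m³.
Q_w = (V·X)/(θ_c X_r) = 224.9 × 3490 / (6.13 × 6580) = 19.46 m³/d.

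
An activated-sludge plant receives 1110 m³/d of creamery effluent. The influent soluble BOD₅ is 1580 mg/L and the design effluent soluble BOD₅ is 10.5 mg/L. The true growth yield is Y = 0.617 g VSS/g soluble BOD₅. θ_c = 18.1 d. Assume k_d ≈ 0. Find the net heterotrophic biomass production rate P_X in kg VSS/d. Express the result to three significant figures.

With endogenous decay neglected, the observed yield equals the true yield: Y_obs = Y = 0.617 g VSS/g soluble BOD₅.
Q·(S₀ − S) = 1110 × (1580 − 10.5) × 10⁻³ = 1742 kg/d removed.
So the net sludge growth is P_X = 0.6170 × 1742 = 1075 kg VSS/d.

P_X ≈ 1070 kg VSS/d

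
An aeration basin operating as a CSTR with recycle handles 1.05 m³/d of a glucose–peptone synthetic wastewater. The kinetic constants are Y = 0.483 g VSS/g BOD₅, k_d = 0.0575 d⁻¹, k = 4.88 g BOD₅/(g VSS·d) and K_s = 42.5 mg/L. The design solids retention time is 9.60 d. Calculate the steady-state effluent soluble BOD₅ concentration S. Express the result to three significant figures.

From the Monod/SRT balance for a CMAS, S = K_s·(1+k_d θ_c)/[θ_c·(Y k − k_d) − 1] = 42.5 × (1 + 0.0575 × 9.60) / [9.60 × (0.483 × 4.88 − 0.0575) − 1] = 65.96 / 21.08 = 3.130 mg/L.

S ≈ 3.13 mg/L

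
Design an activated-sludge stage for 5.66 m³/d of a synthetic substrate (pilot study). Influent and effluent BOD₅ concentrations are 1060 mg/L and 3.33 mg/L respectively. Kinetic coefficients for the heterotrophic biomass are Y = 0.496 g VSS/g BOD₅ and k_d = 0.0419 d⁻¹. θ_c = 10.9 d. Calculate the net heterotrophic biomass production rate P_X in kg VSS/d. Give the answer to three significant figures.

Correct the yield for decay: Y_obs = Y/(1 + k_d θ_c) = 0.496 / (1 + 0.0419 × 10.9) = 0.496 / 1.457 = 0.3405.
Mass of BOD₅ removed per day: Q(S₀ − S) = 5.66 × 1057 g/m³ = 5.981 kg/d.
So the net sludge growth is P_X = 0.3405 × 5.981 = 2.036 kg VSS/d.

P_X ≈ 2.04 kg VSS/d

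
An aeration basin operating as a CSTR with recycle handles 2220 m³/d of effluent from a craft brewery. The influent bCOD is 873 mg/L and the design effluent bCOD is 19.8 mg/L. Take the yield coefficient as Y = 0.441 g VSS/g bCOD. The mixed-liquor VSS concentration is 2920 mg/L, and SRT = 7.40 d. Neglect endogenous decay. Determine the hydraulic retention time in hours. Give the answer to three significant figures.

Biomass mass balance (decay neglected): V·X = Y·Q·(S₀ − S)·θ_c, so V = 0.441 × 2220 × (873 − 19.8) × 7.40 / 2920 = 2117 m³.
HRT = V/Q = 2117 m³ / 2220 m³·d⁻¹ = 0.9535 d × 24 = 22.88 h.

τ ≈ 22.9 h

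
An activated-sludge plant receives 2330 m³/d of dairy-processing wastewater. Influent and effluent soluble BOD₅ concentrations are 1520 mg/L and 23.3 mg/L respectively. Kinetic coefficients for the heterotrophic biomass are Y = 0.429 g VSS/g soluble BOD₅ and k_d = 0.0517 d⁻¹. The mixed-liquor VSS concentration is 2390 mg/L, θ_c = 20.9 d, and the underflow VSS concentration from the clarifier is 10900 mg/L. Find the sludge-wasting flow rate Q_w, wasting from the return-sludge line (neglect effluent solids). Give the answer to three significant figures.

Steady-state biomass mass balance: V·X·(1 + k_d·θ_c) = Y·Q·(S₀ − S)·θ_c, so V = 0.429 × 2330 × (1520 − 23.3) × 20.9 / [2390 × (1 + 0.0517 × 20.9)] = 3.13×10^7 / 4972 = 6288 m³.
Q_w = (V·X)/(θ_c X_r) = 6288 × 2390 / (20.9 × 10900) = 65.97 m³/d.

Q_w ≈ 66.0 m³/d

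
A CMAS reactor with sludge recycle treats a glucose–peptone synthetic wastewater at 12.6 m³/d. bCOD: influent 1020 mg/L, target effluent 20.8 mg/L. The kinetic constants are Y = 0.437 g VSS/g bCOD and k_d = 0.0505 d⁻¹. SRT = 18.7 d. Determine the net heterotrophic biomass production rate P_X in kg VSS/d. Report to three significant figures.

Observed yield with endogenous decay: Y_obs = Y / (1 + k_d·θ_c) = 0.437 / (1 + 0.0505 × 18.7) = 0.437 / 1.944 = 0.2248 g VSS/g bCOD.
Mass of bCOD removed per day: Q(S₀ − S) = 12.6 × 999.2 g/m³ = 12.59 kg/d.
Net biomass production P_X = Y_obs × Q·(S₀ − S) = 0.2248 × 12.59 = 2.830 kg VSS/d.

P_X ≈ 2.83 kg VSS/d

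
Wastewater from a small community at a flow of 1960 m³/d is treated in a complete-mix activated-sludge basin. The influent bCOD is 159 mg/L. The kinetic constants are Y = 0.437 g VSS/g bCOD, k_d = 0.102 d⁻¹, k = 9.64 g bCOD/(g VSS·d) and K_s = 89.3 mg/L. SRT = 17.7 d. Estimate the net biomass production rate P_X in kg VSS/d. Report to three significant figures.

P_X ≈ 47.5 kg VSS/d

Effluent substrate depends only on kinetics and SRT: S = K_s(1 + k_d θ_c) / [θ_c(Yk − k_d) − 1] = 89.3 × (1 + 0.102 × 17.7) / [17.7 × (0.437 × 9.64 − 0.102) − 1] = 250.5 / 71.76 = 3.491 mg/L.
Correct the yield for decay: Y_obs = Y/(1 + k_d θ_c) = 0.437 / (1 + 0.102 × 17.7) = 0.437 / 2.805 = 0.1558.
ΔS = 159 − 3.49 = 155.5 mg/L, so the substrate removal rate is 1960 × 155.5/1000 = 304.8 kg bCOD/d.
Net biomass production P_X = Y_obs × Q·(S₀ − S) = 0.1558 × 304.8 = 47.48 kg VSS/d.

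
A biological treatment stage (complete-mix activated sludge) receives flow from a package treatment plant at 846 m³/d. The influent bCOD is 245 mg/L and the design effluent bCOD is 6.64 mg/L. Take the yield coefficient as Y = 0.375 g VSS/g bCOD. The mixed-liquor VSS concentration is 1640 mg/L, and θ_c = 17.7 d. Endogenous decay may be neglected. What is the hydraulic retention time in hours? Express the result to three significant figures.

With k_d = 0 the design equation reduces to V = Y Q (S₀−S) θ_c / X = 0.375 × 846 × (245 − 6.64) × 17.7 / 1640 = 816.1 m³.
Hydraulic retention time τ = V/Q = 816.1 / 846 = 0.9647 d = 23.15 h.

τ ≈ 23.2 h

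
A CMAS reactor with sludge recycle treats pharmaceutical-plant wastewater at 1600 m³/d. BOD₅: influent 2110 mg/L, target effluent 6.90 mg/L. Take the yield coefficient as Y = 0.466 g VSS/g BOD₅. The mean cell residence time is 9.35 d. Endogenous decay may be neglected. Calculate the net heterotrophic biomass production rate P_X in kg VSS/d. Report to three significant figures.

With endogenous decay neglected, the observed yield equals the true yield: Y_obs = Y = 0.466 g VSS/g BOD₅.
ΔS = 2110 − 6.90 = 2103 mg/L, so the substrate removal rate is 1600 × 2103/1000 = 3365 kg BOD₅/d.
P_X = Y_obs · Q(S₀ − S) = 0.4660 × 3365 = 1568 kg VSS/d.

P_X ≈ 1570 kg VSS/d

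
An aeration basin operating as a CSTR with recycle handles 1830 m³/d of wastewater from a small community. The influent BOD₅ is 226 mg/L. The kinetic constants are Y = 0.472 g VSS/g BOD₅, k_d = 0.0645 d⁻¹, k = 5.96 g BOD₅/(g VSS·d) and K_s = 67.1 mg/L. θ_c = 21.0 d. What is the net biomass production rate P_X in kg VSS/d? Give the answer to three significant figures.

From the Monod/SRT balance for a CMAS, S = K_s·(1+k_d θ_c)/[θ_c·(Y k − k_d) − 1] = 67.1 × (1 + 0.0645 × 21.0) / [21.0 × (0.472 × 5.96 − 0.0645) − 1] = 158.0 / 56.72 = 2.785 mg/L.
Y_obs = Y / (1 + k_d θ_c) = 0.472 / (1 + 0.0645 × 21.0) = 0.472 / 2.354 = 0.2005.
Q·(S₀ − S) = 1830 × (226 − 2.79) × 10⁻³ = 408.5 kg/d removed.
Net biomass production P_X = Y_obs × Q·(S₀ − S) = 0.2005 × 408.5 = 81.89 kg VSS/d.

P_X ≈ 81.9 kg VSS/d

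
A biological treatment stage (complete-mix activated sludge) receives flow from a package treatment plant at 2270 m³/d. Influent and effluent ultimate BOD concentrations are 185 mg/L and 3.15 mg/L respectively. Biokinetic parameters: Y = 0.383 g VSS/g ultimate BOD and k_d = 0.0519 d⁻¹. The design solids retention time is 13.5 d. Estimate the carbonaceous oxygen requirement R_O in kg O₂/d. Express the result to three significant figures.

R_O ≈ 281 kg O₂/d

Correct the yield for decay: Y_obs = Y/(1 + k_d θ_c) = 0.383 / (1 + 0.0519 × 13.5) = 0.383 / 1.701 = 0.2252.
Mass of ultimate BOD removed per day: Q(S₀ − S) = 2270 × 181.8 g/m³ = 412.8 kg/d.
P_X = Y_obs·Q·(S₀ − S) = 0.2252 × 412.8 = 92.97 kg VSS/d.
R_O = Q·ΔS − 1.42 P_X = 412.8 − 132.0 = 280.8 kg O₂/d.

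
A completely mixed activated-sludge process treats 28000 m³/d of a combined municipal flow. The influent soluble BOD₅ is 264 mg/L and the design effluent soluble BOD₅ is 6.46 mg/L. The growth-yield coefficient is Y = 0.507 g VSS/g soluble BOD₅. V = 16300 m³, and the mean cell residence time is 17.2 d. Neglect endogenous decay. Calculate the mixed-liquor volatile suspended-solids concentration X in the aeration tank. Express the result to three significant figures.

X ≈ 3860 mg/L

Without decay, X = Y Q (S₀−S) θ_c / V = 0.507 × 28000 × (264 − 6.46) × 17.2 / 16300 = 3858 mg/L.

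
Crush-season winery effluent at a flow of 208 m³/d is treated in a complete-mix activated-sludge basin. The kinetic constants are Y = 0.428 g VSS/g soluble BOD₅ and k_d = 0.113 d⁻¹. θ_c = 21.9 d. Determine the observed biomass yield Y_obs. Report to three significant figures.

Correct the yield for decay: Y_obs = Y/(1 + k_d θ_c) = 0.428 / (1 + 0.113 × 21.9) = 0.428 / 3.475 = 0.1232.

Y_obs ≈ 0.123 g VSS/g soluble BOD₅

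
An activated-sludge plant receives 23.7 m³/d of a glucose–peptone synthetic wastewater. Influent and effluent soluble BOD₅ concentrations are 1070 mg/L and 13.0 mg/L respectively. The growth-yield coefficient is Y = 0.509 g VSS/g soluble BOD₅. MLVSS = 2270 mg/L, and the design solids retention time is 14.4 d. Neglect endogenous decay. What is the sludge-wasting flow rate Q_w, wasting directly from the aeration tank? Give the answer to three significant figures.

V·X = Y·Q·ΔS·θ_c gives V = 0.509 × 23.7 × (1070 − 13.0) × 14.4 / 2270 = 80.89 m³.
With mixed-liquor wasting, θ_c = V/Q_w, so Q_w = V/θ_c = 80.89/14.4 = 5.617 m³/d.

Q_w ≈ 5.62 m³/d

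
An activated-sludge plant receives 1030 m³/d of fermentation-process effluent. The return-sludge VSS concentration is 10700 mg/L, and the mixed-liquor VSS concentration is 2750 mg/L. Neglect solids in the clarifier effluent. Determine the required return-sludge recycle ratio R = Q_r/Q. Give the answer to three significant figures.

R ≈ 0.346

R = Q_r/Q = X/(X_r − X) = 2750 / (10700 − 2750) = 0.3459.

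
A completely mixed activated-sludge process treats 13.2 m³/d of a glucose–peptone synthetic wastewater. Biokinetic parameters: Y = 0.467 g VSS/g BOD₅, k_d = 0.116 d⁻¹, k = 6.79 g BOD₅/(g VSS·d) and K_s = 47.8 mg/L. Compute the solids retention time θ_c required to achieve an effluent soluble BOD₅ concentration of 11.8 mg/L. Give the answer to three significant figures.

θ_c ≈ 1.95 d

From 1/θ_c = Y·k·S/(K_s + S) − k_d: Y·k·S/(K_s+S) = 0.467 × 6.79 × 11.8 / (47.8 + 11.8) = 0.6278 d⁻¹.
θ_c = 1/(μ − k_d) = 1/(0.6278 − 0.116) = 1/0.5118 = 1.954 d.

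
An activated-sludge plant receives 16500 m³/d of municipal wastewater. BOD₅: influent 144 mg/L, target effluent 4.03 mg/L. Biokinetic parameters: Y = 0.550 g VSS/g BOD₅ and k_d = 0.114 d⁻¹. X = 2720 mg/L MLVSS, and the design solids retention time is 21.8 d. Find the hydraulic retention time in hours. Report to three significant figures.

τ ≈ 4.25 h

Steady-state biomass mass balance: V·X·(1 + k_d·θ_c) = Y·Q·(S₀ − S)·θ_c, so V = 0.550 × 16500 × (144 − 4.03) × 21.8 / [2720 × (1 + 0.114 × 21.8)] = 2.77×10^7 / 9480 = 2921 m³.
Hydraulic retention time τ = V/Q = 2921 / 16500 = 0.1770 d = 4.249 h.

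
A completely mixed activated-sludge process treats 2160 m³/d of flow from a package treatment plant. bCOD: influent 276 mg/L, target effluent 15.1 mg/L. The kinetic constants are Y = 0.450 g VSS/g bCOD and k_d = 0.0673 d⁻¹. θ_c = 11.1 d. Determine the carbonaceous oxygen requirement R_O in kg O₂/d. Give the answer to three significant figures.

R_O ≈ 357 kg O₂/d

Y_obs = Y / (1 + k_d θ_c) = 0.450 / (1 + 0.0673 × 11.1) = 0.450 / 1.747 = 0.2576.
Q·(S₀ − S) = 2160 × (276 − 15.1) × 10⁻³ = 563.5 kg/d removed.
P_X = Y_obs·Q·(S₀ − S) = 0.2576 × 563.5 = 145.2 kg VSS/d.
Carbonaceous O₂ demand = substrate oxidised − cell-mass equivalent = 563.5 − 1.42 × 145.2 = 357.4 kg O₂/d.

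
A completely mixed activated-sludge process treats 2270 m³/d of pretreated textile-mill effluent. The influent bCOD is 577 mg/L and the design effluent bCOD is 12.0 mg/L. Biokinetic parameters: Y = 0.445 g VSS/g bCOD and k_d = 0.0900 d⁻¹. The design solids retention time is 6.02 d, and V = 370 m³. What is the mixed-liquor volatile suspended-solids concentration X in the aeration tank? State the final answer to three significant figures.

X = Y·Q·ΔS·θ_c / [V·(1 + k_d θ_c)] = 0.445 × 2270 × (577 − 12.0) × 6.02 / [370 × (1 + 0.0900 × 6.02)] = 6023 mg/L.

X ≈ 6020 mg/L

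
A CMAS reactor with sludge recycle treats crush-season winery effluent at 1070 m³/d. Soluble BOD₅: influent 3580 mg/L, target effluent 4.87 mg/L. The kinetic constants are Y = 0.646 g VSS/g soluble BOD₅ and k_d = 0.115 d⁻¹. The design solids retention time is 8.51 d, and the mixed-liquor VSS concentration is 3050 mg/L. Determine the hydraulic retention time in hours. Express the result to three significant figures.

Rearranging the biomass balance for a CMAS with decay, V = Y·Q·ΔS·θ_c / [X·(1+k_d θ_c)] = 0.646 × 1070 × (3580 − 4.87) × 8.51 / [3050 × (1 + 0.115 × 8.51)] = 2.1×10^7 / 6035 = 3485 m³.
Hydraulic retention time τ = V/Q = 3485 / 1070 = 3.257 d = 78.16 h.

τ ≈ 78.2 h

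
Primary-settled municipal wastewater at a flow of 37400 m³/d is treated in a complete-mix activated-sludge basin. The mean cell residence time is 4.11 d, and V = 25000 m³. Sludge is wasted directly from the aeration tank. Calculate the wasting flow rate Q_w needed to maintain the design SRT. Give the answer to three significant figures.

Q_w ≈ 6080 m³/d

Wasting from the aeration tank: Q_w = V / θ_c = 25000 / 4.11 = 6083 m³/d.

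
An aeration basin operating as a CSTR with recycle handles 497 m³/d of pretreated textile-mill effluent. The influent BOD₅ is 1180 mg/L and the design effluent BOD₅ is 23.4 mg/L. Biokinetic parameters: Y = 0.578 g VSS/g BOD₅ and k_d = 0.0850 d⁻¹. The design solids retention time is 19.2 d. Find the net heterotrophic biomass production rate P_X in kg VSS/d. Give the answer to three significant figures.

P_X ≈ 126 kg VSS/d

Correct the yield for decay: Y_obs = Y/(1 + k_d θ_c) = 0.578 / (1 + 0.0850 × 19.2) = 0.578 / 2.632 = 0.2196.
Substrate removed = Q·(S₀ − S) = 497 m³/d × (1180 − 23.4) g/m³ = 5.75×10^5 g/d = 574.8 kg/d.
Net biomass production P_X = Y_obs × Q·(S₀ − S) = 0.2196 × 574.8 = 126.2 kg VSS/d.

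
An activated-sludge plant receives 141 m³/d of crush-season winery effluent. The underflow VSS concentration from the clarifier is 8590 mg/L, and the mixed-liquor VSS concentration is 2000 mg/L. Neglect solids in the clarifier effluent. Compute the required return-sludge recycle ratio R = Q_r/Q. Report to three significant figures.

R ≈ 0.303

Solids balance on the clarifier gives (1+R)X = R·X_r, so R = X/(X_r − X) = 2000 / (8590 − 2000) = 0.3035.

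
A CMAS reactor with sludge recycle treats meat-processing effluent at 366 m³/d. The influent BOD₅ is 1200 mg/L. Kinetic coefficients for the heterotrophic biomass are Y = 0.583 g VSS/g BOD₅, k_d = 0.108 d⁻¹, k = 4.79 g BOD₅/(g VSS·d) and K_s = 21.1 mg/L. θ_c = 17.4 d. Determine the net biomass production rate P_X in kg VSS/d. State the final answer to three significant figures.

P_X ≈ 88.8 kg VSS/d

From the Monod/SRT balance for a CMAS, S = K_s·(1+k_d θ_c)/[θ_c·(Y k − k_d) − 1] = 21.1 × (1 + 0.108 × 17.4) / [17.4 × (0.583 × 4.79 − 0.108) − 1] = 60.75 / 45.71 = 1.329 mg/L.
The observed yield is Y_obs = Y/(1 + k_d·θ_c) = 0.583 / (1 + 0.108 × 17.4) = 0.583 / 2.879 = 0.2025 g VSS per g BOD₅ removed.
Q·(S₀ − S) = 366 × (1200 − 1.33) × 10⁻³ = 438.7 kg/d removed.
P_X = Y_obs · Q(S₀ − S) = 0.2025 × 438.7 = 88.83 kg VSS/d.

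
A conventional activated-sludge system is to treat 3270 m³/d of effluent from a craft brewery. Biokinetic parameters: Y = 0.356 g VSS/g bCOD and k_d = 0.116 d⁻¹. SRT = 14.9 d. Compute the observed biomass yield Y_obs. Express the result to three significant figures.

Y_obs ≈ 0.130 g VSS/g bCOD

Observed yield with endogenous decay: Y_obs = Y / (1 + k_d·θ_c) = 0.356 / (1 + 0.116 × 14.9) = 0.356 / 2.728 = 0.1305 g VSS/g bCOD.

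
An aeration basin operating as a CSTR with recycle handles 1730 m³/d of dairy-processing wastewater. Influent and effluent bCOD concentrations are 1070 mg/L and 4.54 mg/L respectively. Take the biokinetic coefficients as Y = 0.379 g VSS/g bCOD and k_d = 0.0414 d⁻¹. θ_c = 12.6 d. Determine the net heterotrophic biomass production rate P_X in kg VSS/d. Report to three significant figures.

P_X ≈ 459 kg VSS/d

The observed yield is Y_obs = Y/(1 + k_d·θ_c) = 0.379 / (1 + 0.0414 × 12.6) = 0.379 / 1.522 = 0.2491 g VSS per g bCOD removed.
Q·(S₀ − S) = 1730 × (1070 − 4.54) × 10⁻³ = 1843 kg/d removed.
Net biomass production P_X = Y_obs × Q·(S₀ − S) = 0.2491 × 1843 = 459.1 kg VSS/d.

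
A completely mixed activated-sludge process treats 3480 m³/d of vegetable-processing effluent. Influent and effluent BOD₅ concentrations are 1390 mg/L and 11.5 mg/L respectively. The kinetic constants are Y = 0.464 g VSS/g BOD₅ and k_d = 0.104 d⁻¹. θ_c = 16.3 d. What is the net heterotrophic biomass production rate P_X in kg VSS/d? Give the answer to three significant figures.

P_X ≈ 826 kg VSS/d

Observed yield with endogenous decay: Y_obs = Y / (1 + k_d·θ_c) = 0.464 / (1 + 0.104 × 16.3) = 0.464 / 2.695 = 0.1722 g VSS/g BOD₅.
ΔS = 1390 − 11.5 = 1378 mg/L, so the substrate removal rate is 3480 × 1378/1000 = 4797 kg BOD₅/d.
So the net sludge growth is P_X = 0.1722 × 4797 = 825.9 kg VSS/d.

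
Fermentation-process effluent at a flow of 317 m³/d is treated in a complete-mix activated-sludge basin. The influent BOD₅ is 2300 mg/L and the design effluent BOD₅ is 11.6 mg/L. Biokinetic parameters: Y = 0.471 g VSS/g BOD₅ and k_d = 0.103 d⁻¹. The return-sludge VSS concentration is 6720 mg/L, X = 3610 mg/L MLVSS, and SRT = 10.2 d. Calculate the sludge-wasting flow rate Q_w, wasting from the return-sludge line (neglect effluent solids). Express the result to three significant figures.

Q_w ≈ 24.8 m³/d

Rearranging the biomass balance for a CMAS with decay, V = Y·Q·ΔS·θ_c / [X·(1+k_d θ_c)] = 0.471 × 317 × (2300 − 11.6) × 10.2 / [3610 × (1 + 0.103 × 10.2)] = 3.49×10^6 / 7403 = 470.8 m³.
Wasting from the return line (neglecting effluent solids): Q_w = V·X / (θ_c·X_r) = 470.8 × 3610 / (10.2 × 6720) = 24.79 m³/d.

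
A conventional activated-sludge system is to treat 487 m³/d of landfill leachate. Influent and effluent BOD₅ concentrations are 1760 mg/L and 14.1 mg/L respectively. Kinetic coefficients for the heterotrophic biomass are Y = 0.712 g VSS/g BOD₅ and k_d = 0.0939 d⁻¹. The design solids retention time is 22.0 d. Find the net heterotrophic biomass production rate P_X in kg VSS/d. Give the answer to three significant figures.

P_X ≈ 197 kg VSS/d

Y_obs = Y / (1 + k_d θ_c) = 0.712 / (1 + 0.0939 × 22.0) = 0.712 / 3.066 = 0.2322.
Q·(S₀ − S) = 487 × (1760 − 14.1) × 10⁻³ = 850.3 kg/d removed.
Net biomass production P_X = Y_obs × Q·(S₀ − S) = 0.2322 × 850.3 = 197.5 kg VSS/d.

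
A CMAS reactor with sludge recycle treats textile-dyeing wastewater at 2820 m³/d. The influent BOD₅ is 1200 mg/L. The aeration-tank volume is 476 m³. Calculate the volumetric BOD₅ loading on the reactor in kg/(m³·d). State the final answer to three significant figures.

Applied BOD₅ load per unit volume = Q·S₀/V = (2820 × 1200/1000)/476.0 = 7.109 kg BOD₅·m⁻³·d⁻¹.

L_v ≈ 7.11 kg BOD₅/(m³·d)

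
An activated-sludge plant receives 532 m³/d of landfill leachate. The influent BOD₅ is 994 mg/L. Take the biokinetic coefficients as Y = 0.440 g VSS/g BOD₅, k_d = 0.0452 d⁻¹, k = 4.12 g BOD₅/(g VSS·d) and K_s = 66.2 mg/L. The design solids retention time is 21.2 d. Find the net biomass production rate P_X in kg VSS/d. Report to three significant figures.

P_X ≈ 118 kg VSS/d

For a completely mixed reactor with recycle the Lawrence–McCarty relation gives S = K_s·(1 + k_d·θ_c) / [θ_c·(Y·k − k_d) − 1] = 66.2 × (1 + 0.0452 × 21.2) / [21.2 × (0.440 × 4.12 − 0.0452) − 1] = 129.6 / 36.47 = 3.554 mg/L.
Y_obs = Y / (1 + k_d θ_c) = 0.440 / (1 + 0.0452 × 21.2) = 0.440 / 1.958 = 0.2247.
ΔS = 994 − 3.55 = 990.5 mg/L, so the substrate removal rate is 532 × 990.5/1000 = 526.9 kg BOD₅/d.
Net biomass production P_X = Y_obs × Q·(S₀ − S) = 0.2247 × 526.9 = 118.4 kg VSS/d.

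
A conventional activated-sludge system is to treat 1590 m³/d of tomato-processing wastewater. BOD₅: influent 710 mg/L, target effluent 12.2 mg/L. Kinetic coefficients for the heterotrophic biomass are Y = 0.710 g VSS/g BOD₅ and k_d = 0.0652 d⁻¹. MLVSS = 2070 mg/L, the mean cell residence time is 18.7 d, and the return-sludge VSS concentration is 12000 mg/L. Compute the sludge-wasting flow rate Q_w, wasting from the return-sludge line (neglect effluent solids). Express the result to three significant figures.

Q_w ≈ 29.6 m³/d

From the SRT design equation V = Y Q (S₀−S) θ_c / [X (1 + k_d θ_c)] = 0.710 × 1590 × (710 − 12.2) × 18.7 / [2070 × (1 + 0.0652 × 18.7)] = 1.47×10^7 / 4594 = 3207 m³.
θ_c = V·X/(Q_w·X_r) when wasting from the recycle, so Q_w = V·X/(θ_c·X_r) = 3207 × 2070 / (18.7 × 12000) = 29.58 m³/d.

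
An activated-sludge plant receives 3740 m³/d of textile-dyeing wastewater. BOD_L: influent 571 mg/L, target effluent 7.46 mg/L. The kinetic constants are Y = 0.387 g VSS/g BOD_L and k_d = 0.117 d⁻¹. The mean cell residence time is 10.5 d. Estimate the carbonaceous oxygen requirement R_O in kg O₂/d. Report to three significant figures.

R_O ≈ 1590 kg O₂/d

Y_obs = Y / (1 + k_d θ_c) = 0.387 / (1 + 0.117 × 10.5) = 0.387 / 2.229 = 0.1737.
Mass of BOD_L removed per day: Q(S₀ − S) = 3740 × 563.5 g/m³ = 2108 kg/d.
Biomass synthesised: P_X = Y_obs × 2108 = 366.0 kg VSS/d.
Carbonaceous O₂ demand = substrate oxidised − cell-mass equivalent = 2108 − 1.42 × 366.0 = 1588 kg O₂/d.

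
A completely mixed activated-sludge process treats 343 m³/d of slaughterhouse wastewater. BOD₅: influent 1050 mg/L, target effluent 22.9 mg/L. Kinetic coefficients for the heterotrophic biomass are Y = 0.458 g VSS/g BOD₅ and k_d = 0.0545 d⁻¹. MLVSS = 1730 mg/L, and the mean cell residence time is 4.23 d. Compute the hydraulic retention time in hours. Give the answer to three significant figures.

τ ≈ 22.4 h

From the SRT design equation V = Y Q (S₀−S) θ_c / [X (1 + k_d θ_c)] = 0.458 × 343 × (1050 − 22.9) × 4.23 / [1730 × (1 + 0.0545 × 4.23)] = 6.83×10^5 / 2129 = 320.6 m³.
τ = V/Q = 320.6/343 = 0.9347 d, or 22.43 h.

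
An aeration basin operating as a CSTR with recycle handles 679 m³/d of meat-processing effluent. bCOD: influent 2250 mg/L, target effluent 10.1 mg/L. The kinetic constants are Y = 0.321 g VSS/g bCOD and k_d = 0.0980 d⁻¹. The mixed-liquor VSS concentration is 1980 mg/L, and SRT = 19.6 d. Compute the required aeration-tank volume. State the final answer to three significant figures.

Steady-state biomass mass balance: V·X·(1 + k_d·θ_c) = Y·Q·(S₀ − S)·θ_c, so V = 0.321 × 679 × (2250 − 10.1) × 19.6 / [1980 × (1 + 0.0980 × 19.6)] = 9.57×10^6 / 5783 = 1655 m³.

V ≈ 1650 m³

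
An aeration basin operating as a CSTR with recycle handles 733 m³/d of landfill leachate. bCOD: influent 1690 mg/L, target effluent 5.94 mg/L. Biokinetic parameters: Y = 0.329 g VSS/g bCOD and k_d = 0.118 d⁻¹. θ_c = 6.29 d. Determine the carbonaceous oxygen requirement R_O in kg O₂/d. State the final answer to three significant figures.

R_O ≈ 903 kg O₂/d

The observed yield is Y_obs = Y/(1 + k_d·θ_c) = 0.329 / (1 + 0.118 × 6.29) = 0.329 / 1.742 = 0.1888 g VSS per g bCOD removed.
ΔS = 1690 − 5.94 = 1684 mg/L, so the substrate removal rate is 733 × 1684/1000 = 1234 kg bCOD/d.
Biomass synthesised: P_X = Y_obs × 1234 = 233.1 kg VSS/d.
R_O = Q·ΔS − 1.42 P_X = 1234 − 331.0 = 903.4 kg O₂/d.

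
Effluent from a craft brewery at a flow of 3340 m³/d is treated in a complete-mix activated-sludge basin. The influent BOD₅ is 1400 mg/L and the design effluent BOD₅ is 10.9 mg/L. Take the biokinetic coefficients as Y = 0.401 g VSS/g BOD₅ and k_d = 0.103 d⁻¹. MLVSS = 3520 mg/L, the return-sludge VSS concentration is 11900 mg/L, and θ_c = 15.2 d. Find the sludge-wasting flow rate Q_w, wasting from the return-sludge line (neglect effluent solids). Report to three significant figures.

Q_w ≈ 60.9 m³/d

Steady-state biomass mass balance: V·X·(1 + k_d·θ_c) = Y·Q·(S₀ − S)·θ_c, so V = 0.401 × 3340 × (1400 − 10.9) × 15.2 / [3520 × (1 + 0.103 × 15.2)] = 2.83×10^7 / 9031 = 3131 m³.
Q_w = (V·X)/(θ_c X_r) = 3131 × 3520 / (15.2 × 11900) = 60.94 m³/d.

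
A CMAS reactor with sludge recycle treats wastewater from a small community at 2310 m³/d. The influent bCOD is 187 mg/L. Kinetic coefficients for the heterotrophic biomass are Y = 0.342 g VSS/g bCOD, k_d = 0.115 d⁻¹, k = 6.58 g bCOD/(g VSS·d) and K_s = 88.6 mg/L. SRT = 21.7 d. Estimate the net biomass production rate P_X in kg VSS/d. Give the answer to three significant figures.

Effluent substrate depends only on kinetics and SRT: S = K_s(1 + k_d θ_c) / [θ_c(Yk − k_d) − 1] = 88.6 × (1 + 0.115 × 21.7) / [21.7 × (0.342 × 6.58 − 0.115) − 1] = 309.7 / 45.34 = 6.831 mg/L.
Y_obs = Y / (1 + k_d θ_c) = 0.342 / (1 + 0.115 × 21.7) = 0.342 / 3.495 = 0.09784.
Substrate removed = Q·(S₀ − S) = 2310 m³/d × (187 − 6.83) g/m³ = 4.16×10^5 g/d = 416.2 kg/d.
Net biomass production P_X = Y_obs × Q·(S₀ − S) = 0.09784 × 416.2 = 40.72 kg VSS/d.

P_X ≈ 40.7 kg VSS/d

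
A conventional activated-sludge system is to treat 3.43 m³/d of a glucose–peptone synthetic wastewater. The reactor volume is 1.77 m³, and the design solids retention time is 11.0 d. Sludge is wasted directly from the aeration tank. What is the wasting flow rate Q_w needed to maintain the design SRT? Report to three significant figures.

With mixed-liquor wasting, θ_c = V/Q_w, so Q_w = V/θ_c = 1.770/11.0 = 0.1609 m³/d.

Q_w ≈ 0.161 m³/d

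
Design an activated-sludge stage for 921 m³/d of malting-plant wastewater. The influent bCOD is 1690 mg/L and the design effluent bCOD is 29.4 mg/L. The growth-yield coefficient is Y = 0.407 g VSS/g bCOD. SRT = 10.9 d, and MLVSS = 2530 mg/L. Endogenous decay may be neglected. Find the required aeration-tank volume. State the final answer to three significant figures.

With k_d = 0 the design equation reduces to V = Y Q (S₀−S) θ_c / X = 0.407 × 921 × (1690 − 29.4) × 10.9 / 2530 = 2682 m³.

V ≈ 2680 m³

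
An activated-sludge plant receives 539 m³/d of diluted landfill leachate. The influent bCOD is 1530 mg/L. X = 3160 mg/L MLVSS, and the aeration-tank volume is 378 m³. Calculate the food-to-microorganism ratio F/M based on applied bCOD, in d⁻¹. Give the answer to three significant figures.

F/M = applied load / biomass = Q·S₀/(V·X) = 539 × 1530 / (378.0 × 3160) = 0.6904 d⁻¹.

F/M ≈ 0.690 d⁻¹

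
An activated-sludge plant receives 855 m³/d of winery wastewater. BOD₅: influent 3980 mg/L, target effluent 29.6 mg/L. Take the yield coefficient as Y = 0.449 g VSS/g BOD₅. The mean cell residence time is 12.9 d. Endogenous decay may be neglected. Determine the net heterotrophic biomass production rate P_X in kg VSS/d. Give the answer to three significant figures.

P_X ≈ 1520 kg VSS/d

With endogenous decay neglected, the observed yield equals the true yield: Y_obs = Y = 0.449 g VSS/g BOD₅.
Substrate removed = Q·(S₀ − S) = 855 m³/d × (3980 − 29.6) g/m³ = 3.38×10^6 g/d = 3378 kg/d.
Net biomass production P_X = Y_obs × Q·(S₀ − S) = 0.4490 × 3378 = 1517 kg VSS/d.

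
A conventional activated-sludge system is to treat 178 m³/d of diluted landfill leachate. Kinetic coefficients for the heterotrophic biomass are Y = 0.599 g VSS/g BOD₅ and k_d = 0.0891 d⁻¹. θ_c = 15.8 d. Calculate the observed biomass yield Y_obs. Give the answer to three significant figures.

Y_obs ≈ 0.249 g VSS/g BOD₅

Y_obs = Y / (1 + k_d θ_c) = 0.599 / (1 + 0.0891 × 15.8) = 0.599 / 2.408 = 0.2488.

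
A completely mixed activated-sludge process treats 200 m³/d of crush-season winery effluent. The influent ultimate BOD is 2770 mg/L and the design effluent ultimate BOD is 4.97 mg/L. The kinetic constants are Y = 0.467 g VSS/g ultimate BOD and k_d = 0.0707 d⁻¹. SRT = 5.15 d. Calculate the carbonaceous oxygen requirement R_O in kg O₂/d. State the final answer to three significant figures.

Observed yield with endogenous decay: Y_obs = Y / (1 + k_d·θ_c) = 0.467 / (1 + 0.0707 × 5.15) = 0.467 / 1.364 = 0.3423 g VSS/g ultimate BOD.
Substrate removed = Q·(S₀ − S) = 200 m³/d × (2770 − 4.97) g/m³ = 5.53×10^5 g/d = 553.0 kg/d.
P_X = Y_obs·Q·(S₀ − S) = 0.3423 × 553.0 = 189.3 kg VSS/d.
R_O = Q·(S₀ − S) − 1.42·P_X = 553.0 − 1.42 × 189.3 = 284.2 kg O₂/d.

R_O ≈ 284 kg O₂/d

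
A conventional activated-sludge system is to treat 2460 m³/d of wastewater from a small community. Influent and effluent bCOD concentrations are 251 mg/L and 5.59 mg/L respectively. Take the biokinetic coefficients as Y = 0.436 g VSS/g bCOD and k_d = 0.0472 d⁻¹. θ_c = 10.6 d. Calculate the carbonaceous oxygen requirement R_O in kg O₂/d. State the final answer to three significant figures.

R_O ≈ 355 kg O₂/d

Correct the yield for decay: Y_obs = Y/(1 + k_d θ_c) = 0.436 / (1 + 0.0472 × 10.6) = 0.436 / 1.500 = 0.2906.
ΔS = 251 − 5.59 = 245.4 mg/L, so the substrate removal rate is 2460 × 245.4/1000 = 603.7 kg bCOD/d.
Biomass synthesised: P_X = Y_obs × 603.7 = 175.4 kg VSS/d.
R_O = Q·(S₀ − S) − 1.42·P_X = 603.7 − 1.42 × 175.4 = 354.6 kg O₂/d.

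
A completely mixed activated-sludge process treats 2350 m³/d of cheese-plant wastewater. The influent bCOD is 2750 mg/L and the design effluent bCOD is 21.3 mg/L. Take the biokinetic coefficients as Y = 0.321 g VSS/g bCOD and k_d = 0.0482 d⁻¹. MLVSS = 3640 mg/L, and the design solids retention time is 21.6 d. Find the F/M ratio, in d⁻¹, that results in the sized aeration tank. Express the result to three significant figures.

Rearranging the biomass balance for a CMAS with decay, V = Y·Q·ΔS·θ_c / [X·(1+k_d θ_c)] = 0.321 × 2350 × (2750 − 21.3) × 21.6 / [3640 × (1 + 0.0482 × 21.6)] = 4.45×10^7 / 7430 = 5984 m³.
Food-to-microorganism ratio F/M = Q S₀ / (V X) = 2350 × 2750 / (5984 × 3640) = 0.2967 d⁻¹.

F/M ≈ 0.297 d⁻¹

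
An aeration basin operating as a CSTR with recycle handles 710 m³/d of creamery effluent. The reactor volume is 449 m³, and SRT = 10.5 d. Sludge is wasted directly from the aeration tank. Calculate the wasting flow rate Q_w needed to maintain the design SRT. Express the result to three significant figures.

With mixed-liquor wasting, θ_c = V/Q_w, so Q_w = V/θ_c = 449.0/10.5 = 42.76 m³/d.

Q_w ≈ 42.8 m³/d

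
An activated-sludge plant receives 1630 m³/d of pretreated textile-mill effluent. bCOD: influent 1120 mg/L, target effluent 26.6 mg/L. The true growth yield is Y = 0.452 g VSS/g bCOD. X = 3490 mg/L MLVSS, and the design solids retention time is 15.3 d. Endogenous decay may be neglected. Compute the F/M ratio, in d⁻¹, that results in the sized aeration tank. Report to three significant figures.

With k_d = 0 the design equation reduces to V = Y Q (S₀−S) θ_c / X = 0.452 × 1630 × (1120 − 26.6) × 15.3 / 3490 = 3532 m³.
F/M = Q·S₀ / (V·X) = 1630 × 1120 / (3532 × 3490) = 0.1481 g bCOD·(g VSS·d)⁻¹.

F/M ≈ 0.148 d⁻¹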